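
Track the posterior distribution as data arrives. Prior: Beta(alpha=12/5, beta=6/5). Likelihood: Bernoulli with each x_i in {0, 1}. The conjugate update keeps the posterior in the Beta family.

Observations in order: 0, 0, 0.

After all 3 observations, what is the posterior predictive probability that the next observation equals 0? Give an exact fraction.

7/11

obs 1: x=0 → posterior Beta(12/5, 11/5)
obs 2: x=0 → posterior Beta(12/5, 16/5)
obs 3: x=0 → posterior Beta(12/5, 21/5)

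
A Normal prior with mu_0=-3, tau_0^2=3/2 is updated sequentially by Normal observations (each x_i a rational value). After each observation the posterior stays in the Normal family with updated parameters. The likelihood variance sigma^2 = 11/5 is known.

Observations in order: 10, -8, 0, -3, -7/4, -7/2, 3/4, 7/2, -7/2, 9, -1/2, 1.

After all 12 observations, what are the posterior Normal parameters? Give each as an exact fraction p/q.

obs 1: x=10 → posterior Normal(84/37, 33/37)
obs 2: x=-8 → posterior Normal(-9/13, 33/52)
obs 3: x=0 → posterior Normal(-36/67, 33/67)
obs 4: x=-3 → posterior Normal(-81/82, 33/82)
obs 5: x=-7/4 → posterior Normal(-429/388, 33/97)
obs 6: x=-7/2 → posterior Normal(-639/448, 33/112)
obs 7: x=3/4 → posterior Normal(-297/254, 33/127)
obs 8: x=7/2 → posterior Normal(-48/71, 33/142)
obs 9: x=-7/2 → posterior Normal(-297/314, 33/157)
obs 10: x=9 → posterior Normal(-27/344, 33/172)
obs 11: x=-1/2 → posterior Normal(-21/187, 3/17)
obs 12: x=1 → posterior Normal(-3/101, 33/202)

mu_0=-3/101, tau_0^2=33/202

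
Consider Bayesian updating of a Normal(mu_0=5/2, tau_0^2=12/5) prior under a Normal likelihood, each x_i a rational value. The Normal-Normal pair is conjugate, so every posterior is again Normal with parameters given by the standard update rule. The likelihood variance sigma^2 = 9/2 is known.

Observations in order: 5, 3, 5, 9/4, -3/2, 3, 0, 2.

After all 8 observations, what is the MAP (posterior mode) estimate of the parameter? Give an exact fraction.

375/158

obs 1: x=5 → posterior Normal(155/46, 36/23)
obs 2: x=3 → posterior Normal(203/62, 36/31)
obs 3: x=5 → posterior Normal(283/78, 12/13)
obs 4: x=9/4 → posterior Normal(319/94, 36/47)
obs 5: x=-3/2 → posterior Normal(59/22, 36/55)
obs 6: x=3 → posterior Normal(49/18, 4/7)
obs 7: x=0 → posterior Normal(343/142, 36/71)
obs 8: x=2 → posterior Normal(375/158, 36/79)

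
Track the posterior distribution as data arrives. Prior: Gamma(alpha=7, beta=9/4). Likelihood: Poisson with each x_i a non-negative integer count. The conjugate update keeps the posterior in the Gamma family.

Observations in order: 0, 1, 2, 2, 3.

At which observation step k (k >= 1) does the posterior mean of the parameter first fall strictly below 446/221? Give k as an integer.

k = 2

obs 1: x=0 → posterior Gamma(7, 13/4)
obs 2: x=1 → posterior Gamma(8, 17/4)
obs 3: x=2 → posterior Gamma(10, 21/4)
obs 4: x=2 → posterior Gamma(12, 25/4)
obs 5: x=3 → posterior Gamma(15, 29/4)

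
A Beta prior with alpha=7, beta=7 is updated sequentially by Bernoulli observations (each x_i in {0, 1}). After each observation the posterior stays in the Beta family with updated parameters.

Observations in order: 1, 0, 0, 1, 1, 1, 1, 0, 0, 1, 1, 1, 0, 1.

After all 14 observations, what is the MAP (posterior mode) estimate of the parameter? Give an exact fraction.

15/26

obs 1: x=1 → posterior Beta(8, 7)
obs 2: x=0 → posterior Beta(8, 8)
obs 3: x=0 → posterior Beta(8, 9)
obs 4: x=1 → posterior Beta(9, 9)
obs 5: x=1 → posterior Beta(10, 9)
obs 6: x=1 → posterior Beta(11, 9)
obs 7: x=1 → posterior Beta(12, 9)
obs 8: x=0 → posterior Beta(12, 10)
obs 9: x=0 → posterior Beta(12, 11)
obs 10: x=1 → posterior Beta(13, 11)
obs 11: x=1 → posterior Beta(14, 11)
obs 12: x=1 → posterior Beta(15, 11)
obs 13: x=0 → posterior Beta(15, 12)
obs 14: x=1 → posterior Beta(16, 12)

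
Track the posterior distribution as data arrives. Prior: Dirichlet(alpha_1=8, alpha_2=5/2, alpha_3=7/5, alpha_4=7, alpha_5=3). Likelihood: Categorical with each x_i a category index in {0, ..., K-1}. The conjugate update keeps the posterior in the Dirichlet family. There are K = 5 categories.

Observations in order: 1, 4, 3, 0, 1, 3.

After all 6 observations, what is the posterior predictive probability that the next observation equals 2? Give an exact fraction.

obs 1: x=1 → posterior Dirichlet(8, 7/2, 7/5, 7, 3)
obs 2: x=4 → posterior Dirichlet(8, 7/2, 7/5, 7, 4)
obs 3: x=3 → posterior Dirichlet(8, 7/2, 7/5, 8, 4)
obs 4: x=0 → posterior Dirichlet(9, 7/2, 7/5, 8, 4)
obs 5: x=1 → posterior Dirichlet(9, 9/2, 7/5, 8, 4)
obs 6: x=3 → posterior Dirichlet(9, 9/2, 7/5, 9, 4)

14/279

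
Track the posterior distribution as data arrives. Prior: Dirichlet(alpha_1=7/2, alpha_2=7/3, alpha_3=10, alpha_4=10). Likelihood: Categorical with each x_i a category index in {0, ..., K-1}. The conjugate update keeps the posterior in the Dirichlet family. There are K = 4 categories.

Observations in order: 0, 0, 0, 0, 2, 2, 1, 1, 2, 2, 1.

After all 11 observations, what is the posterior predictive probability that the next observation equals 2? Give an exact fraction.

obs 1: x=0 → posterior Dirichlet(9/2, 7/3, 10, 10)
obs 2: x=0 → posterior Dirichlet(11/2, 7/3, 10, 10)
obs 3: x=0 → posterior Dirichlet(13/2, 7/3, 10, 10)
obs 4: x=0 → posterior Dirichlet(15/2, 7/3, 10, 10)
obs 5: x=2 → posterior Dirichlet(15/2, 7/3, 11, 10)
obs 6: x=2 → posterior Dirichlet(15/2, 7/3, 12, 10)
obs 7: x=1 → posterior Dirichlet(15/2, 10/3, 12, 10)
obs 8: x=1 → posterior Dirichlet(15/2, 13/3, 12, 10)
obs 9: x=2 → posterior Dirichlet(15/2, 13/3, 13, 10)
obs 10: x=2 → posterior Dirichlet(15/2, 13/3, 14, 10)
obs 11: x=1 → posterior Dirichlet(15/2, 16/3, 14, 10)

84/221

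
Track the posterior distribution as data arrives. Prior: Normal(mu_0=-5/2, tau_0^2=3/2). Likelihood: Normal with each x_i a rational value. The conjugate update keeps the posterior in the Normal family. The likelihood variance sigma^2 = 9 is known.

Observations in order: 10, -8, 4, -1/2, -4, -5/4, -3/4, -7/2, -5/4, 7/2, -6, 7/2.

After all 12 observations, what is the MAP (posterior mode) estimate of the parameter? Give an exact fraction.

obs 1: x=10 → posterior Normal(-5/7, 9/7)
obs 2: x=-8 → posterior Normal(-13/8, 9/8)
obs 3: x=4 → posterior Normal(-1, 1)
obs 4: x=-1/2 → posterior Normal(-19/20, 9/10)
obs 5: x=-4 → posterior Normal(-27/22, 9/11)
obs 6: x=-5/4 → posterior Normal(-59/48, 3/4)
obs 7: x=-3/4 → posterior Normal(-31/26, 9/13)
obs 8: x=-7/2 → posterior Normal(-19/14, 9/14)
obs 9: x=-5/4 → posterior Normal(-27/20, 3/5)
obs 10: x=7/2 → posterior Normal(-67/64, 9/16)
obs 11: x=-6 → posterior Normal(-91/68, 9/17)
obs 12: x=7/2 → posterior Normal(-77/72, 1/2)

-77/72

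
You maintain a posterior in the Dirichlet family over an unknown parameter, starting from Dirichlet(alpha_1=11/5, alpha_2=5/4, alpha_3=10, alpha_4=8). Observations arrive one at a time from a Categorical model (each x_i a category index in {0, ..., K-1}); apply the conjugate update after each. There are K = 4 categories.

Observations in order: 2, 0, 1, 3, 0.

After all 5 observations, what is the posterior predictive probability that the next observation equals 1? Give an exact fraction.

45/529

obs 1: x=2 → posterior Dirichlet(11/5, 5/4, 11, 8)
obs 2: x=0 → posterior Dirichlet(16/5, 5/4, 11, 8)
obs 3: x=1 → posterior Dirichlet(16/5, 9/4, 11, 8)
obs 4: x=3 → posterior Dirichlet(16/5, 9/4, 11, 9)
obs 5: x=0 → posterior Dirichlet(21/5, 9/4, 11, 9)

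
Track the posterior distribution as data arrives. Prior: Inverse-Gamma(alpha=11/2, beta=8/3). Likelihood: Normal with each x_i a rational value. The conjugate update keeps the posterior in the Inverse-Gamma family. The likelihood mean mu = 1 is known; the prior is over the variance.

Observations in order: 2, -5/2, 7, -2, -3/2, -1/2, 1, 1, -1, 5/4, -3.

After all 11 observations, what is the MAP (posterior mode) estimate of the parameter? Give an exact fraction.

4423/1152

obs 1: x=2 → posterior Inverse-Gamma(6, 19/6)
obs 2: x=-5/2 → posterior Inverse-Gamma(13/2, 223/24)
obs 3: x=7 → posterior Inverse-Gamma(7, 655/24)
obs 4: x=-2 → posterior Inverse-Gamma(15/2, 763/24)
obs 5: x=-3/2 → posterior Inverse-Gamma(8, 419/12)
obs 6: x=-1/2 → posterior Inverse-Gamma(17/2, 865/24)
obs 7: x=1 → posterior Inverse-Gamma(9, 865/24)
obs 8: x=1 → posterior Inverse-Gamma(19/2, 865/24)
obs 9: x=-1 → posterior Inverse-Gamma(10, 913/24)
obs 10: x=5/4 → posterior Inverse-Gamma(21/2, 3655/96)
obs 11: x=-3 → posterior Inverse-Gamma(11, 4423/96)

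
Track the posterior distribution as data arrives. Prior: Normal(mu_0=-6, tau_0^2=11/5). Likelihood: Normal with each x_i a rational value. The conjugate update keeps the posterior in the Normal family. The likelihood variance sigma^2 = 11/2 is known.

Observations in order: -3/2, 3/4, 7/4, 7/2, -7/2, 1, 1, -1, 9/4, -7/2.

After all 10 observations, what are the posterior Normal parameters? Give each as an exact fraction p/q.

obs 1: x=-3/2 → posterior Normal(-33/7, 11/7)
obs 2: x=3/4 → posterior Normal(-7/2, 11/9)
obs 3: x=7/4 → posterior Normal(-28/11, 1)
obs 4: x=7/2 → posterior Normal(-21/13, 11/13)
obs 5: x=-7/2 → posterior Normal(-28/15, 11/15)
obs 6: x=1 → posterior Normal(-26/17, 11/17)
obs 7: x=1 → posterior Normal(-24/19, 11/19)
obs 8: x=-1 → posterior Normal(-26/21, 11/21)
obs 9: x=9/4 → posterior Normal(-43/46, 11/23)
obs 10: x=-7/2 → posterior Normal(-57/50, 11/25)

mu_0=-57/50, tau_0^2=11/25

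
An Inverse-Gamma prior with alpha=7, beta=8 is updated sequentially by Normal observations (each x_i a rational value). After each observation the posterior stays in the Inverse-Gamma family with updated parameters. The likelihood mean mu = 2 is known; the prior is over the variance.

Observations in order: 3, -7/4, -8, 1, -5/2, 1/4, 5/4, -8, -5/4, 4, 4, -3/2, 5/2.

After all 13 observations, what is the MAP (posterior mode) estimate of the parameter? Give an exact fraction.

obs 1: x=3 → posterior Inverse-Gamma(15/2, 17/2)
obs 2: x=-7/4 → posterior Inverse-Gamma(8, 497/32)
obs 3: x=-8 → posterior Inverse-Gamma(17/2, 2097/32)
obs 4: x=1 → posterior Inverse-Gamma(9, 2113/32)
obs 5: x=-5/2 → posterior Inverse-Gamma(19/2, 2437/32)
obs 6: x=1/4 → posterior Inverse-Gamma(10, 1243/16)
obs 7: x=5/4 → posterior Inverse-Gamma(21/2, 2495/32)
obs 8: x=-8 → posterior Inverse-Gamma(11, 4095/32)
obs 9: x=-5/4 → posterior Inverse-Gamma(23/2, 533/4)
obs 10: x=4 → posterior Inverse-Gamma(12, 541/4)
obs 11: x=4 → posterior Inverse-Gamma(25/2, 549/4)
obs 12: x=-3/2 → posterior Inverse-Gamma(13, 1147/8)
obs 13: x=5/2 → posterior Inverse-Gamma(27/2, 287/2)

287/29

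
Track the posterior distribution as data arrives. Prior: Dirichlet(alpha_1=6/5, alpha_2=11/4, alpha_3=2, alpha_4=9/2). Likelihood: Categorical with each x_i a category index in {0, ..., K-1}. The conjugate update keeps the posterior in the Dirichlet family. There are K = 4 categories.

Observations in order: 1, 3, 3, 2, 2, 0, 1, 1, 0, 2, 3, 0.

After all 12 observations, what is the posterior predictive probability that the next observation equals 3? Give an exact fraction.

150/449

obs 1: x=1 → posterior Dirichlet(6/5, 15/4, 2, 9/2)
obs 2: x=3 → posterior Dirichlet(6/5, 15/4, 2, 11/2)
obs 3: x=3 → posterior Dirichlet(6/5, 15/4, 2, 13/2)
obs 4: x=2 → posterior Dirichlet(6/5, 15/4, 3, 13/2)
obs 5: x=2 → posterior Dirichlet(6/5, 15/4, 4, 13/2)
obs 6: x=0 → posterior Dirichlet(11/5, 15/4, 4, 13/2)
obs 7: x=1 → posterior Dirichlet(11/5, 19/4, 4, 13/2)
obs 8: x=1 → posterior Dirichlet(11/5, 23/4, 4, 13/2)
obs 9: x=0 → posterior Dirichlet(16/5, 23/4, 4, 13/2)
obs 10: x=2 → posterior Dirichlet(16/5, 23/4, 5, 13/2)
obs 11: x=3 → posterior Dirichlet(16/5, 23/4, 5, 15/2)
obs 12: x=0 → posterior Dirichlet(21/5, 23/4, 5, 15/2)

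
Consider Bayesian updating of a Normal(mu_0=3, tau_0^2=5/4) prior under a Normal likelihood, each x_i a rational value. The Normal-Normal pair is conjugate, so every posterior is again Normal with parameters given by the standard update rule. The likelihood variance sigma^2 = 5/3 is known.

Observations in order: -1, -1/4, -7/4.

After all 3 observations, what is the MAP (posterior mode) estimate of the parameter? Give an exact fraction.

3/13

obs 1: x=-1 → posterior Normal(9/7, 5/7)
obs 2: x=-1/4 → posterior Normal(33/40, 1/2)
obs 3: x=-7/4 → posterior Normal(3/13, 5/13)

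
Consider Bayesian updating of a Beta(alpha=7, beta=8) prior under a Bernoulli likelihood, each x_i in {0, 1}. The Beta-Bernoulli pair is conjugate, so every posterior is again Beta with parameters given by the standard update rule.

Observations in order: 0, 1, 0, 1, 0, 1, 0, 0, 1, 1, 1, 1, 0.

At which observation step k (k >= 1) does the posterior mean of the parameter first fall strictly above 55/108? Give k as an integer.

k = 12

obs 1: x=0 → posterior Beta(7, 9)
obs 2: x=1 → posterior Beta(8, 9)
obs 3: x=0 → posterior Beta(8, 10)
obs 4: x=1 → posterior Beta(9, 10)
obs 5: x=0 → posterior Beta(9, 11)
obs 6: x=1 → posterior Beta(10, 11)
obs 7: x=0 → posterior Beta(10, 12)
obs 8: x=0 → posterior Beta(10, 13)
obs 9: x=1 → posterior Beta(11, 13)
obs 10: x=1 → posterior Beta(12, 13)
obs 11: x=1 → posterior Beta(13, 13)
obs 12: x=1 → posterior Beta(14, 13)
obs 13: x=0 → posterior Beta(14, 14)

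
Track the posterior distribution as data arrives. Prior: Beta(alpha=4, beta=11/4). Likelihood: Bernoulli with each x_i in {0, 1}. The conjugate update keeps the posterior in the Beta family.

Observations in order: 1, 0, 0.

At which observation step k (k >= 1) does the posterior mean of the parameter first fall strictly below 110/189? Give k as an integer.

obs 1: x=1 → posterior Beta(5, 11/4)
obs 2: x=0 → posterior Beta(5, 15/4)
obs 3: x=0 → posterior Beta(5, 19/4)

k = 2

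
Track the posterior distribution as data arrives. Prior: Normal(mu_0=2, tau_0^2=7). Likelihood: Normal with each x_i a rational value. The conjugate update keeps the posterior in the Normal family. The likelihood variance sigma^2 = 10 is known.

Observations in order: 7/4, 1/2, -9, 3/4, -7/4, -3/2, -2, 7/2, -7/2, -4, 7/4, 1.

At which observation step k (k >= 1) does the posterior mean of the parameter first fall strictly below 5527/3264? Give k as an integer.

k = 2

obs 1: x=7/4 → posterior Normal(129/68, 70/17)
obs 2: x=1/2 → posterior Normal(143/96, 35/12)
obs 3: x=-9 → posterior Normal(-109/124, 70/31)
obs 4: x=3/4 → posterior Normal(-11/19, 35/19)
obs 5: x=-7/4 → posterior Normal(-137/180, 14/9)
obs 6: x=-3/2 → posterior Normal(-179/208, 35/26)
obs 7: x=-2 → posterior Normal(-235/236, 70/59)
obs 8: x=7/2 → posterior Normal(-137/264, 35/33)
obs 9: x=-7/2 → posterior Normal(-235/292, 70/73)
obs 10: x=-4 → posterior Normal(-347/320, 7/8)
obs 11: x=7/4 → posterior Normal(-149/174, 70/87)
obs 12: x=1 → posterior Normal(-135/188, 35/47)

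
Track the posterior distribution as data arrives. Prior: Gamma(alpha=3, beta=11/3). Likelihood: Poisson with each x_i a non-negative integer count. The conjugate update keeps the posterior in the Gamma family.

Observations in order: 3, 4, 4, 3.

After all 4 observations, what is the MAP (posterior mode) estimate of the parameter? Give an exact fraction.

48/23

obs 1: x=3 → posterior Gamma(6, 14/3)
obs 2: x=4 → posterior Gamma(10, 17/3)
obs 3: x=4 → posterior Gamma(14, 20/3)
obs 4: x=3 → posterior Gamma(17, 23/3)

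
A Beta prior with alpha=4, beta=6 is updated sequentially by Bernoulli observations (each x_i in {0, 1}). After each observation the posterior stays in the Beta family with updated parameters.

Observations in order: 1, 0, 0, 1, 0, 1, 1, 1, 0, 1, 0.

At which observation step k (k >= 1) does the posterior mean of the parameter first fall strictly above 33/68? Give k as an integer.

k = 8

obs 1: x=1 → posterior Beta(5, 6)
obs 2: x=0 → posterior Beta(5, 7)
obs 3: x=0 → posterior Beta(5, 8)
obs 4: x=1 → posterior Beta(6, 8)
obs 5: x=0 → posterior Beta(6, 9)
obs 6: x=1 → posterior Beta(7, 9)
obs 7: x=1 → posterior Beta(8, 9)
obs 8: x=1 → posterior Beta(9, 9)
obs 9: x=0 → posterior Beta(9, 10)
obs 10: x=1 → posterior Beta(10, 10)
obs 11: x=0 → posterior Beta(10, 11)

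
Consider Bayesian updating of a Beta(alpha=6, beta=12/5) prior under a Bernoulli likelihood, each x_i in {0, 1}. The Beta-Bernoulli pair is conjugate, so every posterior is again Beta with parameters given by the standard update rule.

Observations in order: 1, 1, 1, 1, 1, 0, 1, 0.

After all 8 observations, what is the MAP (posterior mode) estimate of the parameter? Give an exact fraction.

obs 1: x=1 → posterior Beta(7, 12/5)
obs 2: x=1 → posterior Beta(8, 12/5)
obs 3: x=1 → posterior Beta(9, 12/5)
obs 4: x=1 → posterior Beta(10, 12/5)
obs 5: x=1 → posterior Beta(11, 12/5)
obs 6: x=0 → posterior Beta(11, 17/5)
obs 7: x=1 → posterior Beta(12, 17/5)
obs 8: x=0 → posterior Beta(12, 22/5)

55/72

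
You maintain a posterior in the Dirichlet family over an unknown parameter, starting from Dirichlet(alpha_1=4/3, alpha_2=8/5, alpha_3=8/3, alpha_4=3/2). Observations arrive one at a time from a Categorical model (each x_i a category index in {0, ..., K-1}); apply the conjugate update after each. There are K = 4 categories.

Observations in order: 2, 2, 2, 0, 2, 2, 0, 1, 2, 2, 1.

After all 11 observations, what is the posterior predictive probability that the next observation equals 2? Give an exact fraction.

290/543

obs 1: x=2 → posterior Dirichlet(4/3, 8/5, 11/3, 3/2)
obs 2: x=2 → posterior Dirichlet(4/3, 8/5, 14/3, 3/2)
obs 3: x=2 → posterior Dirichlet(4/3, 8/5, 17/3, 3/2)
obs 4: x=0 → posterior Dirichlet(7/3, 8/5, 17/3, 3/2)
obs 5: x=2 → posterior Dirichlet(7/3, 8/5, 20/3, 3/2)
obs 6: x=2 → posterior Dirichlet(7/3, 8/5, 23/3, 3/2)
obs 7: x=0 → posterior Dirichlet(10/3, 8/5, 23/3, 3/2)
obs 8: x=1 → posterior Dirichlet(10/3, 13/5, 23/3, 3/2)
obs 9: x=2 → posterior Dirichlet(10/3, 13/5, 26/3, 3/2)
obs 10: x=2 → posterior Dirichlet(10/3, 13/5, 29/3, 3/2)
obs 11: x=1 → posterior Dirichlet(10/3, 18/5, 29/3, 3/2)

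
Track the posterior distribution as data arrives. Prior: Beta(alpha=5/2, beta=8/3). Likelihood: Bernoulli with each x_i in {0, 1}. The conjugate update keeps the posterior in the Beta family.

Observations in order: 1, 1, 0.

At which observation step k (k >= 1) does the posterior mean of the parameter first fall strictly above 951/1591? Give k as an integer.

k = 2

obs 1: x=1 → posterior Beta(7/2, 8/3)
obs 2: x=1 → posterior Beta(9/2, 8/3)
obs 3: x=0 → posterior Beta(9/2, 11/3)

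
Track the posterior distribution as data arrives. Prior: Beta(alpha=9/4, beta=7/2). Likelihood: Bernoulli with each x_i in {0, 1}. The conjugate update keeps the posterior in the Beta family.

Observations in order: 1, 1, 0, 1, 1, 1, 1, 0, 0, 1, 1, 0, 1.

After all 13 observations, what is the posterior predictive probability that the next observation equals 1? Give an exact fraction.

obs 1: x=1 → posterior Beta(13/4, 7/2)
obs 2: x=1 → posterior Beta(17/4, 7/2)
obs 3: x=0 → posterior Beta(17/4, 9/2)
obs 4: x=1 → posterior Beta(21/4, 9/2)
obs 5: x=1 → posterior Beta(25/4, 9/2)
obs 6: x=1 → posterior Beta(29/4, 9/2)
obs 7: x=1 → posterior Beta(33/4, 9/2)
obs 8: x=0 → posterior Beta(33/4, 11/2)
obs 9: x=0 → posterior Beta(33/4, 13/2)
obs 10: x=1 → posterior Beta(37/4, 13/2)
obs 11: x=1 → posterior Beta(41/4, 13/2)
obs 12: x=0 → posterior Beta(41/4, 15/2)
obs 13: x=1 → posterior Beta(45/4, 15/2)

3/5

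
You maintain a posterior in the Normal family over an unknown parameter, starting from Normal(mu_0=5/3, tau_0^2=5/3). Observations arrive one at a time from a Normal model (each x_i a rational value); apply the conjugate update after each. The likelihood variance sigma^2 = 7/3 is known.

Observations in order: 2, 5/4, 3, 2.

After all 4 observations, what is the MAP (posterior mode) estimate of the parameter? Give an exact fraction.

obs 1: x=2 → posterior Normal(65/36, 35/36)
obs 2: x=5/4 → posterior Normal(335/204, 35/51)
obs 3: x=3 → posterior Normal(515/264, 35/66)
obs 4: x=2 → posterior Normal(635/324, 35/81)

635/324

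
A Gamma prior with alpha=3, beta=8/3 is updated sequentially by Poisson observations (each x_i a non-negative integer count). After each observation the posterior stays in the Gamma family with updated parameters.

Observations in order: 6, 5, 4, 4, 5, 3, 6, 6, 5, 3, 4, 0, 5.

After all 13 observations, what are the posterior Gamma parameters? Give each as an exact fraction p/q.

obs 1: x=6 → posterior Gamma(9, 11/3)
obs 2: x=5 → posterior Gamma(14, 14/3)
obs 3: x=4 → posterior Gamma(18, 17/3)
obs 4: x=4 → posterior Gamma(22, 20/3)
obs 5: x=5 → posterior Gamma(27, 23/3)
obs 6: x=3 → posterior Gamma(30, 26/3)
obs 7: x=6 → posterior Gamma(36, 29/3)
obs 8: x=6 → posterior Gamma(42, 32/3)
obs 9: x=5 → posterior Gamma(47, 35/3)
obs 10: x=3 → posterior Gamma(50, 38/3)
obs 11: x=4 → posterior Gamma(54, 41/3)
obs 12: x=0 → posterior Gamma(54, 44/3)
obs 13: x=5 → posterior Gamma(59, 47/3)

alpha=59, beta=47/3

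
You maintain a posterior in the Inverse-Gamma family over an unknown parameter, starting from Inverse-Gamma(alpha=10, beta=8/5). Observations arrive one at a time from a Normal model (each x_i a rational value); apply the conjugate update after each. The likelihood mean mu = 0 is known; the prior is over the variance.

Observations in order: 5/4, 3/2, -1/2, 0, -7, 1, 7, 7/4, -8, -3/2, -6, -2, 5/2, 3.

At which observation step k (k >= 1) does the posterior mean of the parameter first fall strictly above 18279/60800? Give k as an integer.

obs 1: x=5/4 → posterior Inverse-Gamma(21/2, 381/160)
obs 2: x=3/2 → posterior Inverse-Gamma(11, 561/160)
obs 3: x=-1/2 → posterior Inverse-Gamma(23/2, 581/160)
obs 4: x=0 → posterior Inverse-Gamma(12, 581/160)
obs 5: x=-7 → posterior Inverse-Gamma(25/2, 4501/160)
obs 6: x=1 → posterior Inverse-Gamma(13, 4581/160)
obs 7: x=7 → posterior Inverse-Gamma(27/2, 8501/160)
obs 8: x=7/4 → posterior Inverse-Gamma(14, 4373/80)
obs 9: x=-8 → posterior Inverse-Gamma(29/2, 6933/80)
obs 10: x=-3/2 → posterior Inverse-Gamma(15, 7023/80)
obs 11: x=-6 → posterior Inverse-Gamma(31/2, 8463/80)
obs 12: x=-2 → posterior Inverse-Gamma(16, 8623/80)
obs 13: x=5/2 → posterior Inverse-Gamma(33/2, 8873/80)
obs 14: x=3 → posterior Inverse-Gamma(17, 9233/80)

k = 2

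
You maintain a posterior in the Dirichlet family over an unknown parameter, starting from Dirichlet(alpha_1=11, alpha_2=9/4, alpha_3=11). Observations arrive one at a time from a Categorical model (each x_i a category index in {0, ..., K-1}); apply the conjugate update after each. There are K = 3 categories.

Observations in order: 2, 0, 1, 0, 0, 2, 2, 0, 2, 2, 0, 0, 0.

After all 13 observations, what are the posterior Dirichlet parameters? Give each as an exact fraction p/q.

alpha_1=18, alpha_2=13/4, alpha_3=16

obs 1: x=2 → posterior Dirichlet(11, 9/4, 12)
obs 2: x=0 → posterior Dirichlet(12, 9/4, 12)
obs 3: x=1 → posterior Dirichlet(12, 13/4, 12)
obs 4: x=0 → posterior Dirichlet(13, 13/4, 12)
obs 5: x=0 → posterior Dirichlet(14, 13/4, 12)
obs 6: x=2 → posterior Dirichlet(14, 13/4, 13)
obs 7: x=2 → posterior Dirichlet(14, 13/4, 14)
obs 8: x=0 → posterior Dirichlet(15, 13/4, 14)
obs 9: x=2 → posterior Dirichlet(15, 13/4, 15)
obs 10: x=2 → posterior Dirichlet(15, 13/4, 16)
obs 11: x=0 → posterior Dirichlet(16, 13/4, 16)
obs 12: x=0 → posterior Dirichlet(17, 13/4, 16)
obs 13: x=0 → posterior Dirichlet(18, 13/4, 16)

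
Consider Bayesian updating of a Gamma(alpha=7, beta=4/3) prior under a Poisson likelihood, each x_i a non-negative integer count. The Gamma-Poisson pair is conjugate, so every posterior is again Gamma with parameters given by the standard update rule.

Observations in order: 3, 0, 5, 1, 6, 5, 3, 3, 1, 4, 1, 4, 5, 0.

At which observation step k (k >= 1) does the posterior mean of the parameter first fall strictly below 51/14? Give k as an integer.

obs 1: x=3 → posterior Gamma(10, 7/3)
obs 2: x=0 → posterior Gamma(10, 10/3)
obs 3: x=5 → posterior Gamma(15, 13/3)
obs 4: x=1 → posterior Gamma(16, 16/3)
obs 5: x=6 → posterior Gamma(22, 19/3)
obs 6: x=5 → posterior Gamma(27, 22/3)
obs 7: x=3 → posterior Gamma(30, 25/3)
obs 8: x=3 → posterior Gamma(33, 28/3)
obs 9: x=1 → posterior Gamma(34, 31/3)
obs 10: x=4 → posterior Gamma(38, 34/3)
obs 11: x=1 → posterior Gamma(39, 37/3)
obs 12: x=4 → posterior Gamma(43, 40/3)
obs 13: x=5 → posterior Gamma(48, 43/3)
obs 14: x=0 → posterior Gamma(48, 46/3)

k = 2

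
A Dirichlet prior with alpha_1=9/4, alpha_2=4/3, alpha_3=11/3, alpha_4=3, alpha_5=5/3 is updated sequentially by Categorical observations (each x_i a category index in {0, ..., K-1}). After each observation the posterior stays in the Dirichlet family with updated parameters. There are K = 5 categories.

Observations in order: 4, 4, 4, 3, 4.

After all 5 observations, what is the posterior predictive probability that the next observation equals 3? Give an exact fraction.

obs 1: x=4 → posterior Dirichlet(9/4, 4/3, 11/3, 3, 8/3)
obs 2: x=4 → posterior Dirichlet(9/4, 4/3, 11/3, 3, 11/3)
obs 3: x=4 → posterior Dirichlet(9/4, 4/3, 11/3, 3, 14/3)
obs 4: x=3 → posterior Dirichlet(9/4, 4/3, 11/3, 4, 14/3)
obs 5: x=4 → posterior Dirichlet(9/4, 4/3, 11/3, 4, 17/3)

48/203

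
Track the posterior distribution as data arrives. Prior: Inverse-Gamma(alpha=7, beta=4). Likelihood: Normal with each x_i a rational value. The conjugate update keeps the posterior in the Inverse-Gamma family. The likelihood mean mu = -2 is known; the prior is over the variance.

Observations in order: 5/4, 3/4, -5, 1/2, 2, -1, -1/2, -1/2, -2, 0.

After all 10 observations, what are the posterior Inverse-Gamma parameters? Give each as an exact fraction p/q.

alpha=12, beta=535/16

obs 1: x=5/4 → posterior Inverse-Gamma(15/2, 297/32)
obs 2: x=3/4 → posterior Inverse-Gamma(8, 209/16)
obs 3: x=-5 → posterior Inverse-Gamma(17/2, 281/16)
obs 4: x=1/2 → posterior Inverse-Gamma(9, 331/16)
obs 5: x=2 → posterior Inverse-Gamma(19/2, 459/16)
obs 6: x=-1 → posterior Inverse-Gamma(10, 467/16)
obs 7: x=-1/2 → posterior Inverse-Gamma(21/2, 485/16)
obs 8: x=-1/2 → posterior Inverse-Gamma(11, 503/16)
obs 9: x=-2 → posterior Inverse-Gamma(23/2, 503/16)
obs 10: x=0 → posterior Inverse-Gamma(12, 535/16)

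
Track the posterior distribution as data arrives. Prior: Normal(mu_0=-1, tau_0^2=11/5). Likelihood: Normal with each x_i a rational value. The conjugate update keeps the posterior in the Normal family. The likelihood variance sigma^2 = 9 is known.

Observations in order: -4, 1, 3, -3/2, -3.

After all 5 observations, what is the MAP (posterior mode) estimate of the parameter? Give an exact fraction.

obs 1: x=-4 → posterior Normal(-89/56, 99/56)
obs 2: x=1 → posterior Normal(-78/67, 99/67)
obs 3: x=3 → posterior Normal(-15/26, 33/26)
obs 4: x=-3/2 → posterior Normal(-123/178, 99/89)
obs 5: x=-3 → posterior Normal(-189/200, 99/100)

-189/200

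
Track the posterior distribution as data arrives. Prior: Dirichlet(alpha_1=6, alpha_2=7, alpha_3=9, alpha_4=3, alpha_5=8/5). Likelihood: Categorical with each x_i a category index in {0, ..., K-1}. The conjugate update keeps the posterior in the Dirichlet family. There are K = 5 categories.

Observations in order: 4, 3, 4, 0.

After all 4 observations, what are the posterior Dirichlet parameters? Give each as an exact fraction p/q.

obs 1: x=4 → posterior Dirichlet(6, 7, 9, 3, 13/5)
obs 2: x=3 → posterior Dirichlet(6, 7, 9, 4, 13/5)
obs 3: x=4 → posterior Dirichlet(6, 7, 9, 4, 18/5)
obs 4: x=0 → posterior Dirichlet(7, 7, 9, 4, 18/5)

alpha_1=7, alpha_2=7, alpha_3=9, alpha_4=4, alpha_5=18/5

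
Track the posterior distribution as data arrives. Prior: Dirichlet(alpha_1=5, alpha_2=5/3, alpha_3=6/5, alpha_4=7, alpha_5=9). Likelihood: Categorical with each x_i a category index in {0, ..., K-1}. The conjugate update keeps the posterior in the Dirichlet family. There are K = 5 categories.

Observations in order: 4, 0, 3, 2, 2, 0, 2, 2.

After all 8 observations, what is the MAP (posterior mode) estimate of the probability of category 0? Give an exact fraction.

obs 1: x=4 → posterior Dirichlet(5, 5/3, 6/5, 7, 10)
obs 2: x=0 → posterior Dirichlet(6, 5/3, 6/5, 7, 10)
obs 3: x=3 → posterior Dirichlet(6, 5/3, 6/5, 8, 10)
obs 4: x=2 → posterior Dirichlet(6, 5/3, 11/5, 8, 10)
obs 5: x=2 → posterior Dirichlet(6, 5/3, 16/5, 8, 10)
obs 6: x=0 → posterior Dirichlet(7, 5/3, 16/5, 8, 10)
obs 7: x=2 → posterior Dirichlet(7, 5/3, 21/5, 8, 10)
obs 8: x=2 → posterior Dirichlet(7, 5/3, 26/5, 8, 10)

90/403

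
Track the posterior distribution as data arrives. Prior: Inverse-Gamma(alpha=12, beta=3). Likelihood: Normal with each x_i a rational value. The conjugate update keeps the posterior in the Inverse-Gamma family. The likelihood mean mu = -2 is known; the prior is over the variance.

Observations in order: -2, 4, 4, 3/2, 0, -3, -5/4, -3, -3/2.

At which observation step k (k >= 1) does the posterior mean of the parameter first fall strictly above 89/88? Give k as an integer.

k = 2

obs 1: x=-2 → posterior Inverse-Gamma(25/2, 3)
obs 2: x=4 → posterior Inverse-Gamma(13, 21)
obs 3: x=4 → posterior Inverse-Gamma(27/2, 39)
obs 4: x=3/2 → posterior Inverse-Gamma(14, 361/8)
obs 5: x=0 → posterior Inverse-Gamma(29/2, 377/8)
obs 6: x=-3 → posterior Inverse-Gamma(15, 381/8)
obs 7: x=-5/4 → posterior Inverse-Gamma(31/2, 1533/32)
obs 8: x=-3 → posterior Inverse-Gamma(16, 1549/32)
obs 9: x=-3/2 → posterior Inverse-Gamma(33/2, 1553/32)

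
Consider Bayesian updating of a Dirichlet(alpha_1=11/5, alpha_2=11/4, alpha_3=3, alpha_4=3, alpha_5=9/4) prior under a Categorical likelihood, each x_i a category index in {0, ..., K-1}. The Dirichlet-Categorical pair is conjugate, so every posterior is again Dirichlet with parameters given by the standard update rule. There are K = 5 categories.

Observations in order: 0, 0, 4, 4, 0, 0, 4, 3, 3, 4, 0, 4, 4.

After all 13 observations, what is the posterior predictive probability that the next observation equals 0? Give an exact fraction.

36/131

obs 1: x=0 → posterior Dirichlet(16/5, 11/4, 3, 3, 9/4)
obs 2: x=0 → posterior Dirichlet(21/5, 11/4, 3, 3, 9/4)
obs 3: x=4 → posterior Dirichlet(21/5, 11/4, 3, 3, 13/4)
obs 4: x=4 → posterior Dirichlet(21/5, 11/4, 3, 3, 17/4)
obs 5: x=0 → posterior Dirichlet(26/5, 11/4, 3, 3, 17/4)
obs 6: x=0 → posterior Dirichlet(31/5, 11/4, 3, 3, 17/4)
obs 7: x=4 → posterior Dirichlet(31/5, 11/4, 3, 3, 21/4)
obs 8: x=3 → posterior Dirichlet(31/5, 11/4, 3, 4, 21/4)
obs 9: x=3 → posterior Dirichlet(31/5, 11/4, 3, 5, 21/4)
obs 10: x=4 → posterior Dirichlet(31/5, 11/4, 3, 5, 25/4)
obs 11: x=0 → posterior Dirichlet(36/5, 11/4, 3, 5, 25/4)
obs 12: x=4 → posterior Dirichlet(36/5, 11/4, 3, 5, 29/4)
obs 13: x=4 → posterior Dirichlet(36/5, 11/4, 3, 5, 33/4)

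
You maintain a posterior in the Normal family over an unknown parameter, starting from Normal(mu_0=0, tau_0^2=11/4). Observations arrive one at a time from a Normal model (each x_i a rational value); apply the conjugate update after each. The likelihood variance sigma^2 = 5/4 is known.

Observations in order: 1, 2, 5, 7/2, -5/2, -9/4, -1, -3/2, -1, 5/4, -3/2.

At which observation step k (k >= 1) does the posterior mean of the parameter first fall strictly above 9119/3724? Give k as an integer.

k = 4

obs 1: x=1 → posterior Normal(11/16, 55/64)
obs 2: x=2 → posterior Normal(11/9, 55/108)
obs 3: x=5 → posterior Normal(44/19, 55/152)
obs 4: x=7/2 → posterior Normal(253/98, 55/196)
obs 5: x=-5/2 → posterior Normal(33/20, 11/48)
obs 6: x=-9/4 → posterior Normal(297/284, 55/284)
obs 7: x=-1 → posterior Normal(253/328, 55/328)
obs 8: x=-3/2 → posterior Normal(187/372, 55/372)
obs 9: x=-1 → posterior Normal(11/32, 55/416)
obs 10: x=5/4 → posterior Normal(99/230, 11/92)
obs 11: x=-3/2 → posterior Normal(11/42, 55/504)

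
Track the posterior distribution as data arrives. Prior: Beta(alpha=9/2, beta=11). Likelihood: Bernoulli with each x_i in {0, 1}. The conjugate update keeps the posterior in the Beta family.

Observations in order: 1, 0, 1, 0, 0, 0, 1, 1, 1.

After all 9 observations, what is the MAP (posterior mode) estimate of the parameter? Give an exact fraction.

17/45

obs 1: x=1 → posterior Beta(11/2, 11)
obs 2: x=0 → posterior Beta(11/2, 12)
obs 3: x=1 → posterior Beta(13/2, 12)
obs 4: x=0 → posterior Beta(13/2, 13)
obs 5: x=0 → posterior Beta(13/2, 14)
obs 6: x=0 → posterior Beta(13/2, 15)
obs 7: x=1 → posterior Beta(15/2, 15)
obs 8: x=1 → posterior Beta(17/2, 15)
obs 9: x=1 → posterior Beta(19/2, 15)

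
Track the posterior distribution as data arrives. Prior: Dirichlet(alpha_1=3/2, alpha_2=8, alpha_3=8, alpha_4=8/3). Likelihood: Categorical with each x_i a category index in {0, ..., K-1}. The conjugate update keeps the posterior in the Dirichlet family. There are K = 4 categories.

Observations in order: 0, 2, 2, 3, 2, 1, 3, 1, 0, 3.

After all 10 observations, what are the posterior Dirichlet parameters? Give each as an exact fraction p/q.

obs 1: x=0 → posterior Dirichlet(5/2, 8, 8, 8/3)
obs 2: x=2 → posterior Dirichlet(5/2, 8, 9, 8/3)
obs 3: x=2 → posterior Dirichlet(5/2, 8, 10, 8/3)
obs 4: x=3 → posterior Dirichlet(5/2, 8, 10, 11/3)
obs 5: x=2 → posterior Dirichlet(5/2, 8, 11, 11/3)
obs 6: x=1 → posterior Dirichlet(5/2, 9, 11, 11/3)
obs 7: x=3 → posterior Dirichlet(5/2, 9, 11, 14/3)
obs 8: x=1 → posterior Dirichlet(5/2, 10, 11, 14/3)
obs 9: x=0 → posterior Dirichlet(7/2, 10, 11, 14/3)
obs 10: x=3 → posterior Dirichlet(7/2, 10, 11, 17/3)

alpha_1=7/2, alpha_2=10, alpha_3=11, alpha_4=17/3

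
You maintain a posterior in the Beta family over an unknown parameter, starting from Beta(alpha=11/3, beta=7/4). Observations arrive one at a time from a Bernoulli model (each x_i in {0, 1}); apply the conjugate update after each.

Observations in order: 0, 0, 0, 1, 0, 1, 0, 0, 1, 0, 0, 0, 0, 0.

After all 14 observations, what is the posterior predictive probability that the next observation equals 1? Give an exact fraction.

obs 1: x=0 → posterior Beta(11/3, 11/4)
obs 2: x=0 → posterior Beta(11/3, 15/4)
obs 3: x=0 → posterior Beta(11/3, 19/4)
obs 4: x=1 → posterior Beta(14/3, 19/4)
obs 5: x=0 → posterior Beta(14/3, 23/4)
obs 6: x=1 → posterior Beta(17/3, 23/4)
obs 7: x=0 → posterior Beta(17/3, 27/4)
obs 8: x=0 → posterior Beta(17/3, 31/4)
obs 9: x=1 → posterior Beta(20/3, 31/4)
obs 10: x=0 → posterior Beta(20/3, 35/4)
obs 11: x=0 → posterior Beta(20/3, 39/4)
obs 12: x=0 → posterior Beta(20/3, 43/4)
obs 13: x=0 → posterior Beta(20/3, 47/4)
obs 14: x=0 → posterior Beta(20/3, 51/4)

80/233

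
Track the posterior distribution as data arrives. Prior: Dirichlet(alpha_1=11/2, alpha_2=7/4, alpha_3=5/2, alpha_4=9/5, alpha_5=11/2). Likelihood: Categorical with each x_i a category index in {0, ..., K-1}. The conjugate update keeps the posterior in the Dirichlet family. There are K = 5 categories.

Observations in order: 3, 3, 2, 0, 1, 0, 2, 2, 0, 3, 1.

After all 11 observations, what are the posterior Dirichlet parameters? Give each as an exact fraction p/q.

obs 1: x=3 → posterior Dirichlet(11/2, 7/4, 5/2, 14/5, 11/2)
obs 2: x=3 → posterior Dirichlet(11/2, 7/4, 5/2, 19/5, 11/2)
obs 3: x=2 → posterior Dirichlet(11/2, 7/4, 7/2, 19/5, 11/2)
obs 4: x=0 → posterior Dirichlet(13/2, 7/4, 7/2, 19/5, 11/2)
obs 5: x=1 → posterior Dirichlet(13/2, 11/4, 7/2, 19/5, 11/2)
obs 6: x=0 → posterior Dirichlet(15/2, 11/4, 7/2, 19/5, 11/2)
obs 7: x=2 → posterior Dirichlet(15/2, 11/4, 9/2, 19/5, 11/2)
obs 8: x=2 → posterior Dirichlet(15/2, 11/4, 11/2, 19/5, 11/2)
obs 9: x=0 → posterior Dirichlet(17/2, 11/4, 11/2, 19/5, 11/2)
obs 10: x=3 → posterior Dirichlet(17/2, 11/4, 11/2, 24/5, 11/2)
obs 11: x=1 → posterior Dirichlet(17/2, 15/4, 11/2, 24/5, 11/2)

alpha_1=17/2, alpha_2=15/4, alpha_3=11/2, alpha_4=24/5, alpha_5=11/2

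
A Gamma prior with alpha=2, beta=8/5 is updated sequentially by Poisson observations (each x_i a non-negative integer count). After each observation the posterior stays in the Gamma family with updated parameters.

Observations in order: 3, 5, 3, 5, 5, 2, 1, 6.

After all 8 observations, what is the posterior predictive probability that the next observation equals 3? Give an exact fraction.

471651471669462055628877250498893871365761492579682091008000/2236945668791984094868763597537891884991360617183391524082957

obs 1: x=3 → posterior Gamma(5, 13/5)
obs 2: x=5 → posterior Gamma(10, 18/5)
obs 3: x=3 → posterior Gamma(13, 23/5)
obs 4: x=5 → posterior Gamma(18, 28/5)
obs 5: x=5 → posterior Gamma(23, 33/5)
obs 6: x=2 → posterior Gamma(25, 38/5)
obs 7: x=1 → posterior Gamma(26, 43/5)
obs 8: x=6 → posterior Gamma(32, 48/5)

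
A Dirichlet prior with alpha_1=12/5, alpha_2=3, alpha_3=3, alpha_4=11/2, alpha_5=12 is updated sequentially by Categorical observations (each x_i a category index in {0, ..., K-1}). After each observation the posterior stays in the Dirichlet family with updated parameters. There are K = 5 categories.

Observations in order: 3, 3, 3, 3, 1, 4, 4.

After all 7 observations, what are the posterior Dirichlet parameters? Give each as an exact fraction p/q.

alpha_1=12/5, alpha_2=4, alpha_3=3, alpha_4=19/2, alpha_5=14

obs 1: x=3 → posterior Dirichlet(12/5, 3, 3, 13/2, 12)
obs 2: x=3 → posterior Dirichlet(12/5, 3, 3, 15/2, 12)
obs 3: x=3 → posterior Dirichlet(12/5, 3, 3, 17/2, 12)
obs 4: x=3 → posterior Dirichlet(12/5, 3, 3, 19/2, 12)
obs 5: x=1 → posterior Dirichlet(12/5, 4, 3, 19/2, 12)
obs 6: x=4 → posterior Dirichlet(12/5, 4, 3, 19/2, 13)
obs 7: x=4 → posterior Dirichlet(12/5, 4, 3, 19/2, 14)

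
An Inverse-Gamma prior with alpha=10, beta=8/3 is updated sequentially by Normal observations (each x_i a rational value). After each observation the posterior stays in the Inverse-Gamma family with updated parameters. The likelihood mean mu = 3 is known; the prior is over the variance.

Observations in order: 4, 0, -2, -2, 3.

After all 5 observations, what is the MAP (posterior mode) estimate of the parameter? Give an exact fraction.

obs 1: x=4 → posterior Inverse-Gamma(21/2, 19/6)
obs 2: x=0 → posterior Inverse-Gamma(11, 23/3)
obs 3: x=-2 → posterior Inverse-Gamma(23/2, 121/6)
obs 4: x=-2 → posterior Inverse-Gamma(12, 98/3)
obs 5: x=3 → posterior Inverse-Gamma(25/2, 98/3)

196/81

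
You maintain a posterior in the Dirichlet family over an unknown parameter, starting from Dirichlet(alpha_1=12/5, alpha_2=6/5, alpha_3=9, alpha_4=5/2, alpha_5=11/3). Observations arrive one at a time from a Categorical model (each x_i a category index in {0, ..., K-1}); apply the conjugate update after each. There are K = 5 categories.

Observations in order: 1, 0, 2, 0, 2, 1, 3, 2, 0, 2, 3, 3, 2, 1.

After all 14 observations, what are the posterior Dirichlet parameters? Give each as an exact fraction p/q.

alpha_1=27/5, alpha_2=21/5, alpha_3=14, alpha_4=11/2, alpha_5=11/3

obs 1: x=1 → posterior Dirichlet(12/5, 11/5, 9, 5/2, 11/3)
obs 2: x=0 → posterior Dirichlet(17/5, 11/5, 9, 5/2, 11/3)
obs 3: x=2 → posterior Dirichlet(17/5, 11/5, 10, 5/2, 11/3)
obs 4: x=0 → posterior Dirichlet(22/5, 11/5, 10, 5/2, 11/3)
obs 5: x=2 → posterior Dirichlet(22/5, 11/5, 11, 5/2, 11/3)
obs 6: x=1 → posterior Dirichlet(22/5, 16/5, 11, 5/2, 11/3)
obs 7: x=3 → posterior Dirichlet(22/5, 16/5, 11, 7/2, 11/3)
obs 8: x=2 → posterior Dirichlet(22/5, 16/5, 12, 7/2, 11/3)
obs 9: x=0 → posterior Dirichlet(27/5, 16/5, 12, 7/2, 11/3)
obs 10: x=2 → posterior Dirichlet(27/5, 16/5, 13, 7/2, 11/3)
obs 11: x=3 → posterior Dirichlet(27/5, 16/5, 13, 9/2, 11/3)
obs 12: x=3 → posterior Dirichlet(27/5, 16/5, 13, 11/2, 11/3)
obs 13: x=2 → posterior Dirichlet(27/5, 16/5, 14, 11/2, 11/3)
obs 14: x=1 → posterior Dirichlet(27/5, 21/5, 14, 11/2, 11/3)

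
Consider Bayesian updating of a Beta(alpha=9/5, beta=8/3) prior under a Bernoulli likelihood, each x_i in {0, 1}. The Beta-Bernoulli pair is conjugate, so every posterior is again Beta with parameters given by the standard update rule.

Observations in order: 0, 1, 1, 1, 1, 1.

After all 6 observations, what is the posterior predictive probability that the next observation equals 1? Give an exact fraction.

obs 1: x=0 → posterior Beta(9/5, 11/3)
obs 2: x=1 → posterior Beta(14/5, 11/3)
obs 3: x=1 → posterior Beta(19/5, 11/3)
obs 4: x=1 → posterior Beta(24/5, 11/3)
obs 5: x=1 → posterior Beta(29/5, 11/3)
obs 6: x=1 → posterior Beta(34/5, 11/3)

102/157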